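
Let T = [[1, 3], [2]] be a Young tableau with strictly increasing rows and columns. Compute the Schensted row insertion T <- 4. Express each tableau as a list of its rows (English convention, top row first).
4 is larger than every entry of row 1, so it is appended to row 1. The new tableau is [[1, 3, 4], [2]].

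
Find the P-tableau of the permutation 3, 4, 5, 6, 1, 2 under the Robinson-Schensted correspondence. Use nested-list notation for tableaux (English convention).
After inserting 3: P = [[3]].
After inserting 4: P = [[3, 4]].
After inserting 5: P = [[3, 4, 5]].
After inserting 6: P = [[3, 4, 5, 6]].
After inserting 1: P = [[1, 4, 5, 6], [3]].
After inserting 2: P = [[1, 2, 5, 6], [3, 4]].

So P = [[1, 2, 5, 6], [3, 4]].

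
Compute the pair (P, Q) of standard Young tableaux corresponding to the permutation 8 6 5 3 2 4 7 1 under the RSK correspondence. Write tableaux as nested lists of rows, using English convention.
P = [[1, 4, 7], [2], [3], [5], [6], [8]], Q = [[1, 6, 7], [2], [3], [4], [5], [8]]

Insert each entry of the permutation into P by Schensted row insertion, recording in Q the position of each new cell.

Insert 8: appended to row 1. P = [[8]], Q = [[1]].
Insert 6: 6 bumps 8 from row 1; 8 starts row 2. P = [[6], [8]], Q = [[1], [2]].
Insert 5: 5 bumps 6 from row 1; 6 bumps 8 from row 2; 8 starts row 3. P = [[5], [6], [8]], Q = [[1], [2], [3]].
Insert 3: 3 bumps 5 from row 1; 5 bumps 6 from row 2; 6 bumps 8 from row 3; 8 starts row 4. P = [[3], [5], [6], [8]], Q = [[1], [2], [3], [4]].
Insert 2: 2 bumps 3 from row 1; 3 bumps 5 from row 2; 5 bumps 6 from row 3; 6 bumps 8 from row 4; 8 starts row 5. P = [[2], [3], [5], [6], [8]], Q = [[1], [2], [3], [4], [5]].
Insert 4: appended to row 1. P = [[2, 4], [3], [5], [6], [8]], Q = [[1, 6], [2], [3], [4], [5]].
Insert 7: appended to row 1. P = [[2, 4, 7], [3], [5], [6], [8]], Q = [[1, 6, 7], [2], [3], [4], [5]].
Insert 1: 1 bumps 2 from row 1; 2 bumps 3 from row 2; 3 bumps 5 from row 3; 5 bumps 6 from row 4; 6 bumps 8 from row 5; 8 starts row 6. P = [[1, 4, 7], [2], [3], [5], [6], [8]], Q = [[1, 6, 7], [2], [3], [4], [5], [8]].

So P = [[1, 4, 7], [2], [3], [5], [6], [8]], Q = [[1, 6, 7], [2], [3], [4], [5], [8]].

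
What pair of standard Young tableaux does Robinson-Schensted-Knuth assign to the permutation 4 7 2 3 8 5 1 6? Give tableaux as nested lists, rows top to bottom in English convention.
Insert each entry of the permutation into P by Schensted row insertion, recording in Q the position of each new cell.

Insert 4: appended to row 1. P = [[4]].
Insert 7: appended to row 1. P = [[4, 7]].
Insert 2: 2 bumps 4 from row 1; 4 starts row 2. P = [[2, 7], [4]].
Insert 3: 3 bumps 7 from row 1; 7 appends to row 2. P = [[2, 3], [4, 7]].
Insert 8: appended to row 1. P = [[2, 3, 8], [4, 7]].
Insert 5: 5 bumps 8 from row 1; 8 appends to row 2. P = [[2, 3, 5], [4, 7, 8]].
Insert 1: 1 bumps 2 from row 1; 2 bumps 4 from row 2; 4 starts row 3. P = [[1, 3, 5], [2, 7, 8], [4]].
Insert 6: appended to row 1. P = [[1, 3, 5, 6], [2, 7, 8], [4]].

So P = [[1, 3, 5, 6], [2, 7, 8], [4]], Q = [[1, 2, 5, 8], [3, 4, 6], [7]].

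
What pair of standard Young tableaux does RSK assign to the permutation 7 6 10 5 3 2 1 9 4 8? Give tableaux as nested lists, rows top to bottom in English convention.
Insert each entry of the permutation into P by Schensted row insertion, recording in Q the position of each new cell.

After inserting 7: P = [[7]].
After inserting 6: P = [[6], [7]].
After inserting 10: P = [[6, 10], [7]].
After inserting 5: P = [[5, 10], [6], [7]].
After inserting 3: P = [[3, 10], [5], [6], [7]].
After inserting 2: P = [[2, 10], [3], [5], [6], [7]].
After inserting 1: P = [[1, 10], [2], [3], [5], [6], [7]].
After inserting 9: P = [[1, 9], [2, 10], [3], [5], [6], [7]].
After inserting 4: P = [[1, 4], [2, 9], [3, 10], [5], [6], [7]].
After inserting 8: P = [[1, 4, 8], [2, 9], [3, 10], [5], [6], [7]].

So P = [[1, 4, 8], [2, 9], [3, 10], [5], [6], [7]], Q = [[1, 3, 10], [2, 8], [4, 9], [5], [6], [7]].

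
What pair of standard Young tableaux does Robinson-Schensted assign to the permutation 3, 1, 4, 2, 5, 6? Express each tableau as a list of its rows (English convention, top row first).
Insert each entry of the permutation into P by Schensted row insertion, recording in Q the position of each new cell.

After inserting 3: P = [[3]].
After inserting 1: P = [[1], [3]].
After inserting 4: P = [[1, 4], [3]].
After inserting 2: P = [[1, 2], [3, 4]].
After inserting 5: P = [[1, 2, 5], [3, 4]].
After inserting 6: P = [[1, 2, 5, 6], [3, 4]].

So P = [[1, 2, 5, 6], [3, 4]], Q = [[1, 3, 5, 6], [2, 4]].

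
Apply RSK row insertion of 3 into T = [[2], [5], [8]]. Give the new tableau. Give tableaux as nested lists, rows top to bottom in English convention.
3 is larger than every entry of row 1, so it is appended to row 1. The new tableau is [[2, 3], [5], [8]].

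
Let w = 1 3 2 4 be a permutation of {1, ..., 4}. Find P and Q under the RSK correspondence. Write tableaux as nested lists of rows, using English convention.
Insert each entry of the permutation into P by Schensted row insertion, recording in Q the position of each new cell.

Insert 1: appended to row 1. P = [[1]], Q = [[1]].
Insert 3: appended to row 1. P = [[1, 3]], Q = [[1, 2]].
Insert 2: 2 bumps 3 from row 1; 3 starts row 2. P = [[1, 2], [3]], Q = [[1, 2], [3]].
Insert 4: appended to row 1. P = [[1, 2, 4], [3]], Q = [[1, 2, 4], [3]].

So P = [[1, 2, 4], [3]], Q = [[1, 2, 4], [3]].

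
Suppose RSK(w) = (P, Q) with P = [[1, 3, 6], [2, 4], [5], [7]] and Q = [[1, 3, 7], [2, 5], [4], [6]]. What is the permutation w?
7 2 5 1 4 3 6

Reverse the RSK construction: for i from n down to 1, find the cell of Q containing i, remove the entry at that cell from P, and reverse-bump it up through P; the value ejected from row 1 is w(i).

Step i=7: Q has 7 at row 1, column 3; remove that cell from P, ejecting 6. So w(7) = 6. P is now [[1, 3], [2, 4], [5], [7]].
Step i=6: Q has 6 at row 4, column 1; remove 7 from row 4 of P and reverse-bump: 7 enters row 3 and ejects 5; 5 enters row 2 and ejects 4; 4 enters row 1 and ejects 3. So w(6) = 3. P is now [[1, 4], [2, 5], [7]].
Step i=5: Q has 5 at row 2, column 2; remove 5 from row 2 of P and reverse-bump: 5 enters row 1 and ejects 4. So w(5) = 4. P is now [[1, 5], [2], [7]].
Step i=4: Q has 4 at row 3, column 1; remove 7 from row 3 of P and reverse-bump: 7 enters row 2 and ejects 2; 2 enters row 1 and ejects 1. So w(4) = 1. P is now [[2, 5], [7]].
Step i=3: Q has 3 at row 1, column 2; remove that cell from P, ejecting 5. So w(3) = 5. P is now [[2], [7]].
Step i=2: Q has 2 at row 2, column 1; remove 7 from row 2 of P and reverse-bump: 7 enters row 1 and ejects 2. So w(2) = 2. P is now [[7]].
Step i=1: Q has 1 at row 1, column 1; remove that cell from P, ejecting 7. So w(1) = 7. P is now [].

So w = 7 2 5 1 4 3 6.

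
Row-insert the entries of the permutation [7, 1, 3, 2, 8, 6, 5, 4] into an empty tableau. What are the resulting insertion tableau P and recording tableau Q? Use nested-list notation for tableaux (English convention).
Insert each entry of the permutation into P by Schensted row insertion, recording in Q the position of each new cell.

Insert 7: appended to row 1. P = [[7]], Q = [[1]].
Insert 1: 1 bumps 7 from row 1; 7 starts row 2. P = [[1], [7]], Q = [[1], [2]].
Insert 3: appended to row 1. P = [[1, 3], [7]], Q = [[1, 3], [2]].
Insert 2: 2 bumps 3 from row 1; 3 bumps 7 from row 2; 7 starts row 3. P = [[1, 2], [3], [7]], Q = [[1, 3], [2], [4]].
Insert 8: appended to row 1. P = [[1, 2, 8], [3], [7]], Q = [[1, 3, 5], [2], [4]].
Insert 6: 6 bumps 8 from row 1; 8 appends to row 2. P = [[1, 2, 6], [3, 8], [7]], Q = [[1, 3, 5], [2, 6], [4]].
Insert 5: 5 bumps 6 from row 1; 6 bumps 8 from row 2; 8 appends to row 3. P = [[1, 2, 5], [3, 6], [7, 8]], Q = [[1, 3, 5], [2, 6], [4, 7]].
Insert 4: 4 bumps 5 from row 1; 5 bumps 6 from row 2; 6 bumps 7 from row 3; 7 starts row 4. P = [[1, 2, 4], [3, 5], [6, 8], [7]], Q = [[1, 3, 5], [2, 6], [4, 7], [8]].

So P = [[1, 2, 4], [3, 5], [6, 8], [7]], Q = [[1, 3, 5], [2, 6], [4, 7], [8]].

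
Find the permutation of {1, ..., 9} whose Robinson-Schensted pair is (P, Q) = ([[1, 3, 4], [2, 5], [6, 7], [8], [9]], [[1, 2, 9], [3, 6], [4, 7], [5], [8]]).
6 9 8 2 1 7 5 3 4

Reverse the RSK construction: for i from n down to 1, find the cell of Q containing i, remove the entry at that cell from P, and reverse-bump it up through P; the value ejected from row 1 is w(i).

Step i=9: Q has 9 at row 1, column 3; remove that cell from P, ejecting 4. So w(9) = 4. P is now [[1, 3], [2, 5], [6, 7], [8], [9]].
Step i=8: Q has 8 at row 5, column 1; remove 9 from row 5 of P and reverse-bump: 9 enters row 4 and ejects 8; 8 enters row 3 and ejects 7; 7 enters row 2 and ejects 5; 5 enters row 1 and ejects 3. So w(8) = 3. P is now [[1, 5], [2, 7], [6, 8], [9]].
Step i=7: Q has 7 at row 3, column 2; remove 8 from row 3 of P and reverse-bump: 8 enters row 2 and ejects 7; 7 enters row 1 and ejects 5. So w(7) = 5. P is now [[1, 7], [2, 8], [6], [9]].
Step i=6: Q has 6 at row 2, column 2; remove 8 from row 2 of P and reverse-bump: 8 enters row 1 and ejects 7. So w(6) = 7. P is now [[1, 8], [2], [6], [9]].
Step i=5: Q has 5 at row 4, column 1; remove 9 from row 4 of P and reverse-bump: 9 enters row 3 and ejects 6; 6 enters row 2 and ejects 2; 2 enters row 1 and ejects 1. So w(5) = 1. P is now [[2, 8], [6], [9]].
Step i=4: Q has 4 at row 3, column 1; remove 9 from row 3 of P and reverse-bump: 9 enters row 2 and ejects 6; 6 enters row 1 and ejects 2. So w(4) = 2. P is now [[6, 8], [9]].
Step i=3: Q has 3 at row 2, column 1; remove 9 from row 2 of P and reverse-bump: 9 enters row 1 and ejects 8. So w(3) = 8. P is now [[6, 9]].
Step i=2: Q has 2 at row 1, column 2; remove that cell from P, ejecting 9. So w(2) = 9. P is now [[6]].
Step i=1: Q has 1 at row 1, column 1; remove that cell from P, ejecting 6. So w(1) = 6. P is now [].

So w = 6 9 8 2 1 7 5 3 4.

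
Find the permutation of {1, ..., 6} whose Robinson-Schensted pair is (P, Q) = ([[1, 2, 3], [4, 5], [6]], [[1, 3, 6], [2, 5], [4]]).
6 4 5 1 2 3

Reverse the RSK construction: for i from n down to 1, find the cell of Q containing i, remove the entry at that cell from P, and reverse-bump it up through P; the value ejected from row 1 is w(i).

Step i=6: Q has 6 at row 1, column 3; remove that cell from P, ejecting 3. So w(6) = 3. P is now [[1, 2], [4, 5], [6]].
Step i=5: Q has 5 at row 2, column 2; remove 5 from row 2 of P and reverse-bump: 5 enters row 1 and ejects 2. So w(5) = 2. P is now [[1, 5], [4], [6]].
Step i=4: Q has 4 at row 3, column 1; remove 6 from row 3 of P and reverse-bump: 6 enters row 2 and ejects 4; 4 enters row 1 and ejects 1. So w(4) = 1. P is now [[4, 5], [6]].
Step i=3: Q has 3 at row 1, column 2; remove that cell from P, ejecting 5. So w(3) = 5. P is now [[4], [6]].
Step i=2: Q has 2 at row 2, column 1; remove 6 from row 2 of P and reverse-bump: 6 enters row 1 and ejects 4. So w(2) = 4. P is now [[6]].
Step i=1: Q has 1 at row 1, column 1; remove that cell from P, ejecting 6. So w(1) = 6. P is now [].

So w = 6 4 5 1 2 3.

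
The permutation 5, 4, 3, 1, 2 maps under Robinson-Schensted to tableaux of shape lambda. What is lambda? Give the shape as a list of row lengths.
[2, 1, 1, 1]

Row-insert each entry into an empty tableau.

After inserting 5: P = [[5]].
After inserting 4: P = [[4], [5]].
After inserting 3: P = [[3], [4], [5]].
After inserting 1: P = [[1], [3], [4], [5]].
After inserting 2: P = [[1, 2], [3], [4], [5]].

The final insertion tableau P = [[1, 2], [3], [4], [5]] has shape [2, 1, 1, 1].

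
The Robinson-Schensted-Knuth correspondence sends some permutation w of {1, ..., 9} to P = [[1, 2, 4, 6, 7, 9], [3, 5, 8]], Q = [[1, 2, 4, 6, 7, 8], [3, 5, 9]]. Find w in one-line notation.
Reverse the RSK construction: for i from n down to 1, find the cell of Q containing i, remove the entry at that cell from P, and reverse-bump it up through P; the value ejected from row 1 is w(i).

Step i=9: Q has 9 at row 2, column 3; remove 8 from row 2 of P and reverse-bump: 8 enters row 1 and ejects 7. So w(9) = 7. P is now [[1, 2, 4, 6, 8, 9], [3, 5]].
Step i=8: Q has 8 at row 1, column 6; remove that cell from P, ejecting 9. So w(8) = 9. P is now [[1, 2, 4, 6, 8], [3, 5]].
Step i=7: Q has 7 at row 1, column 5; remove that cell from P, ejecting 8. So w(7) = 8. P is now [[1, 2, 4, 6], [3, 5]].
Step i=6: Q has 6 at row 1, column 4; remove that cell from P, ejecting 6. So w(6) = 6. P is now [[1, 2, 4], [3, 5]].
Step i=5: Q has 5 at row 2, column 2; remove 5 from row 2 of P and reverse-bump: 5 enters row 1 and ejects 4. So w(5) = 4. P is now [[1, 2, 5], [3]].
Step i=4: Q has 4 at row 1, column 3; remove that cell from P, ejecting 5. So w(4) = 5. P is now [[1, 2], [3]].
Step i=3: Q has 3 at row 2, column 1; remove 3 from row 2 of P and reverse-bump: 3 enters row 1 and ejects 2. So w(3) = 2. P is now [[1, 3]].
Step i=2: Q has 2 at row 1, column 2; remove that cell from P, ejecting 3. So w(2) = 3. P is now [[1]].
Step i=1: Q has 1 at row 1, column 1; remove that cell from P, ejecting 1. So w(1) = 1. P is now [].

So w = 1 3 2 5 4 6 8 9 7.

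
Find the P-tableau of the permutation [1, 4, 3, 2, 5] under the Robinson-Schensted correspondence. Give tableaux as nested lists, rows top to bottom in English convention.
Insert 1: appended to row 1. P = [[1]].
Insert 4: appended to row 1. P = [[1, 4]].
Insert 3: 3 bumps 4 from row 1; 4 starts row 2. P = [[1, 3], [4]].
Insert 2: 2 bumps 3 from row 1; 3 bumps 4 from row 2; 4 starts row 3. P = [[1, 2], [3], [4]].
Insert 5: appended to row 1. P = [[1, 2, 5], [3], [4]].

So P = [[1, 2, 5], [3], [4]].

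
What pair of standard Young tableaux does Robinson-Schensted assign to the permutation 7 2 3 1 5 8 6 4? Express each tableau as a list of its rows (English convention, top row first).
P = [[1, 3, 4, 6], [2, 5], [7, 8]], Q = [[1, 3, 5, 6], [2, 7], [4, 8]]

Insert each entry of the permutation into P by Schensted row insertion, recording in Q the position of each new cell.

Insert 7: appended to row 1. P = [[7]], Q = [[1]].
Insert 2: 2 bumps 7 from row 1; 7 starts row 2. P = [[2], [7]], Q = [[1], [2]].
Insert 3: appended to row 1. P = [[2, 3], [7]], Q = [[1, 3], [2]].
Insert 1: 1 bumps 2 from row 1; 2 bumps 7 from row 2; 7 starts row 3. P = [[1, 3], [2], [7]], Q = [[1, 3], [2], [4]].
Insert 5: appended to row 1. P = [[1, 3, 5], [2], [7]], Q = [[1, 3, 5], [2], [4]].
Insert 8: appended to row 1. P = [[1, 3, 5, 8], [2], [7]], Q = [[1, 3, 5, 6], [2], [4]].
Insert 6: 6 bumps 8 from row 1; 8 appends to row 2. P = [[1, 3, 5, 6], [2, 8], [7]], Q = [[1, 3, 5, 6], [2, 7], [4]].
Insert 4: 4 bumps 5 from row 1; 5 bumps 8 from row 2; 8 appends to row 3. P = [[1, 3, 4, 6], [2, 5], [7, 8]], Q = [[1, 3, 5, 6], [2, 7], [4, 8]].

So P = [[1, 3, 4, 6], [2, 5], [7, 8]], Q = [[1, 3, 5, 6], [2, 7], [4, 8]].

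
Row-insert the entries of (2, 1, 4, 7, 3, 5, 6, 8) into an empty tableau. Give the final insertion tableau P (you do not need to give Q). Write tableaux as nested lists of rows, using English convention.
P = [[1, 3, 5, 6, 8], [2, 4, 7]]

Insert 2: appended to row 1. P = [[2]].
Insert 1: 1 bumps 2 from row 1; 2 starts row 2. P = [[1], [2]].
Insert 4: appended to row 1. P = [[1, 4], [2]].
Insert 7: appended to row 1. P = [[1, 4, 7], [2]].
Insert 3: 3 bumps 4 from row 1; 4 appends to row 2. P = [[1, 3, 7], [2, 4]].
Insert 5: 5 bumps 7 from row 1; 7 appends to row 2. P = [[1, 3, 5], [2, 4, 7]].
Insert 6: appended to row 1. P = [[1, 3, 5, 6], [2, 4, 7]].
Insert 8: appended to row 1. P = [[1, 3, 5, 6, 8], [2, 4, 7]].

So P = [[1, 3, 5, 6, 8], [2, 4, 7]].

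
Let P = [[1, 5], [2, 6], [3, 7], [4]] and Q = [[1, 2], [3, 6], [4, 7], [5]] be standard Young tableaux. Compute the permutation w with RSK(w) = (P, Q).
4 7 3 2 1 6 5

Reverse the RSK construction: for i from n down to 1, find the cell of Q containing i, remove the entry at that cell from P, and reverse-bump it up through P; the value ejected from row 1 is w(i).

Step i=7: Q has 7 at row 3, column 2; remove 7 from row 3 of P and reverse-bump: 7 enters row 2 and ejects 6; 6 enters row 1 and ejects 5. So w(7) = 5. P is now [[1, 6], [2, 7], [3], [4]].
Step i=6: Q has 6 at row 2, column 2; remove 7 from row 2 of P and reverse-bump: 7 enters row 1 and ejects 6. So w(6) = 6. P is now [[1, 7], [2], [3], [4]].
Step i=5: Q has 5 at row 4, column 1; remove 4 from row 4 of P and reverse-bump: 4 enters row 3 and ejects 3; 3 enters row 2 and ejects 2; 2 enters row 1 and ejects 1. So w(5) = 1. P is now [[2, 7], [3], [4]].
Step i=4: Q has 4 at row 3, column 1; remove 4 from row 3 of P and reverse-bump: 4 enters row 2 and ejects 3; 3 enters row 1 and ejects 2. So w(4) = 2. P is now [[3, 7], [4]].
Step i=3: Q has 3 at row 2, column 1; remove 4 from row 2 of P and reverse-bump: 4 enters row 1 and ejects 3. So w(3) = 3. P is now [[4, 7]].
Step i=2: Q has 2 at row 1, column 2; remove that cell from P, ejecting 7. So w(2) = 7. P is now [[4]].
Step i=1: Q has 1 at row 1, column 1; remove that cell from P, ejecting 4. So w(1) = 4. P is now [].

So w = 4 7 3 2 1 6 5.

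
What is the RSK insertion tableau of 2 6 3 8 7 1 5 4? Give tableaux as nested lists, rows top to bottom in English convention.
Insert 2: appended to row 1. P = [[2]].
Insert 6: appended to row 1. P = [[2, 6]].
Insert 3: 3 bumps 6 from row 1; 6 starts row 2. P = [[2, 3], [6]].
Insert 8: appended to row 1. P = [[2, 3, 8], [6]].
Insert 7: 7 bumps 8 from row 1; 8 appends to row 2. P = [[2, 3, 7], [6, 8]].
Insert 1: 1 bumps 2 from row 1; 2 bumps 6 from row 2; 6 starts row 3. P = [[1, 3, 7], [2, 8], [6]].
Insert 5: 5 bumps 7 from row 1; 7 bumps 8 from row 2; 8 appends to row 3. P = [[1, 3, 5], [2, 7], [6, 8]].
Insert 4: 4 bumps 5 from row 1; 5 bumps 7 from row 2; 7 bumps 8 from row 3; 8 starts row 4. P = [[1, 3, 4], [2, 5], [6, 7], [8]].

So P = [[1, 3, 4], [2, 5], [6, 7], [8]].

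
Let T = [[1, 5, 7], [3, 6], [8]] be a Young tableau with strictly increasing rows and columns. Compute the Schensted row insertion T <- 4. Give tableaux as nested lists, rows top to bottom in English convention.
[[1, 4, 7], [3, 5], [6], [8]]

In row 1, 4 replaces 5 (the leftmost entry greater than 4); 5 is bumped to row 2. In row 2, 5 replaces 6 (the leftmost entry greater than 5); 6 is bumped to row 3. In row 3, 6 replaces 8 (the leftmost entry greater than 6); 8 is bumped to row 4. 8 starts a new row 4. The new tableau is [[1, 4, 7], [3, 5], [6], [8]].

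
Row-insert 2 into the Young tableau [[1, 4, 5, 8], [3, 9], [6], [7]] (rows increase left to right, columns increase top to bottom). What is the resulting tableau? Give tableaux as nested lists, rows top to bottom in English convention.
In row 1, 2 replaces 4 (the leftmost entry greater than 2); 4 is bumped to row 2. In row 2, 4 replaces 9 (the leftmost entry greater than 4); 9 is bumped to row 3. 9 is appended to row 3. The new tableau is [[1, 2, 5, 8], [3, 4], [6, 9], [7]].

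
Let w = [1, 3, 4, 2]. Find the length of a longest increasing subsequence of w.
3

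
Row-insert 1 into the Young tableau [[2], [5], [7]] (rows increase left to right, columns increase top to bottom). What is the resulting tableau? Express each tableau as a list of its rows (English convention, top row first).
[[1], [2], [5], [7]]

In row 1, 1 replaces 2 (the leftmost entry greater than 1); 2 is bumped to row 2. In row 2, 2 replaces 5 (the leftmost entry greater than 2); 5 is bumped to row 3. In row 3, 5 replaces 7 (the leftmost entry greater than 5); 7 is bumped to row 4. 7 starts a new row 4. The new tableau is [[1], [2], [5], [7]].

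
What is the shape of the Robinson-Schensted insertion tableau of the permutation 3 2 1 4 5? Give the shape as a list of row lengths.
[3, 1, 1]

Row-insert each entry into an empty tableau.

After inserting 3: P = [[3]].
After inserting 2: P = [[2], [3]].
After inserting 1: P = [[1], [2], [3]].
After inserting 4: P = [[1, 4], [2], [3]].
After inserting 5: P = [[1, 4, 5], [2], [3]].

The final insertion tableau P = [[1, 4, 5], [2], [3]] has shape [3, 1, 1].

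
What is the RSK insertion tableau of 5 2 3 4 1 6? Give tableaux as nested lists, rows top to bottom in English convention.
P = [[1, 3, 4, 6], [2], [5]]

Insert 5: appended to row 1. P = [[5]].
Insert 2: 2 bumps 5 from row 1; 5 starts row 2. P = [[2], [5]].
Insert 3: appended to row 1. P = [[2, 3], [5]].
Insert 4: appended to row 1. P = [[2, 3, 4], [5]].
Insert 1: 1 bumps 2 from row 1; 2 bumps 5 from row 2; 5 starts row 3. P = [[1, 3, 4], [2], [5]].
Insert 6: appended to row 1. P = [[1, 3, 4, 6], [2], [5]].

So P = [[1, 3, 4, 6], [2], [5]].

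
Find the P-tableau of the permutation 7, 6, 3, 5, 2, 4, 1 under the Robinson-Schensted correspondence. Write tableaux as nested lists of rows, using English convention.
After inserting 7: P = [[7]].
After inserting 6: P = [[6], [7]].
After inserting 3: P = [[3], [6], [7]].
After inserting 5: P = [[3, 5], [6], [7]].
After inserting 2: P = [[2, 5], [3], [6], [7]].
After inserting 4: P = [[2, 4], [3, 5], [6], [7]].
After inserting 1: P = [[1, 4], [2, 5], [3], [6], [7]].

So P = [[1, 4], [2, 5], [3], [6], [7]].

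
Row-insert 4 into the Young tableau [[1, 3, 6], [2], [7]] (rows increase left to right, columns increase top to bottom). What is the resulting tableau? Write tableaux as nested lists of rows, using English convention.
In row 1, 4 replaces 6 (the leftmost entry greater than 4); 6 is bumped to row 2. 6 is appended to row 2. The new tableau is [[1, 3, 4], [2, 6], [7]].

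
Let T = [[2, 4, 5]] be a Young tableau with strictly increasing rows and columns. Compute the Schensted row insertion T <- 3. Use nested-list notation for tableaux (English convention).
[[2, 3, 5], [4]]

In row 1, 3 replaces 4 (the leftmost entry greater than 3); 4 is bumped to row 2. 4 starts a new row 2. The new tableau is [[2, 3, 5], [4]].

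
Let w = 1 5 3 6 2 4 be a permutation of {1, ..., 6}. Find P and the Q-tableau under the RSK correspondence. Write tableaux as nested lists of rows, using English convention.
P = [[1, 2, 4], [3, 6], [5]], Q = [[1, 2, 4], [3, 6], [5]]

Insert each entry of the permutation into P by Schensted row insertion, recording in Q the position of each new cell.

Insert 1: appended to row 1. P = [[1]], Q = [[1]].
Insert 5: appended to row 1. P = [[1, 5]], Q = [[1, 2]].
Insert 3: 3 bumps 5 from row 1; 5 starts row 2. P = [[1, 3], [5]], Q = [[1, 2], [3]].
Insert 6: appended to row 1. P = [[1, 3, 6], [5]], Q = [[1, 2, 4], [3]].
Insert 2: 2 bumps 3 from row 1; 3 bumps 5 from row 2; 5 starts row 3. P = [[1, 2, 6], [3], [5]], Q = [[1, 2, 4], [3], [5]].
Insert 4: 4 bumps 6 from row 1; 6 appends to row 2. P = [[1, 2, 4], [3, 6], [5]], Q = [[1, 2, 4], [3, 6], [5]].

So P = [[1, 2, 4], [3, 6], [5]], Q = [[1, 2, 4], [3, 6], [5]].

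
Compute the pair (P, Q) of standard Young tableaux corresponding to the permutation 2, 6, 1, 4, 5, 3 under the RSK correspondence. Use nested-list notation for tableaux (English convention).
Insert each entry of the permutation into P by Schensted row insertion, recording in Q the position of each new cell.

Insert 2: appended to row 1. P = [[2]].
Insert 6: appended to row 1. P = [[2, 6]].
Insert 1: 1 bumps 2 from row 1; 2 starts row 2. P = [[1, 6], [2]].
Insert 4: 4 bumps 6 from row 1; 6 appends to row 2. P = [[1, 4], [2, 6]].
Insert 5: appended to row 1. P = [[1, 4, 5], [2, 6]].
Insert 3: 3 bumps 4 from row 1; 4 bumps 6 from row 2; 6 starts row 3. P = [[1, 3, 5], [2, 4], [6]].

So P = [[1, 3, 5], [2, 4], [6]], Q = [[1, 2, 5], [3, 4], [6]].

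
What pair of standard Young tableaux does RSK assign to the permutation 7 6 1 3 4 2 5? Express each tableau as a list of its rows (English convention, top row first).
P = [[1, 2, 4, 5], [3], [6], [7]], Q = [[1, 4, 5, 7], [2], [3], [6]]

Insert each entry of the permutation into P by Schensted row insertion, recording in Q the position of each new cell.

After inserting 7: P = [[7]].
After inserting 6: P = [[6], [7]].
After inserting 1: P = [[1], [6], [7]].
After inserting 3: P = [[1, 3], [6], [7]].
After inserting 4: P = [[1, 3, 4], [6], [7]].
After inserting 2: P = [[1, 2, 4], [3], [6], [7]].
After inserting 5: P = [[1, 2, 4, 5], [3], [6], [7]].

So P = [[1, 2, 4, 5], [3], [6], [7]], Q = [[1, 4, 5, 7], [2], [3], [6]].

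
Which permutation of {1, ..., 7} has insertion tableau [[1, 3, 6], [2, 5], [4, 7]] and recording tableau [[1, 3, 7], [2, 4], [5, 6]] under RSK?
4 2 7 5 1 3 6

Reverse the RSK construction: for i from n down to 1, find the cell of Q containing i, remove the entry at that cell from P, and reverse-bump it up through P; the value ejected from row 1 is w(i).

Step i=7: Q has 7 at row 1, column 3; remove that cell from P, ejecting 6. So w(7) = 6. P is now [[1, 3], [2, 5], [4, 7]].
Step i=6: Q has 6 at row 3, column 2; remove 7 from row 3 of P and reverse-bump: 7 enters row 2 and ejects 5; 5 enters row 1 and ejects 3. So w(6) = 3. P is now [[1, 5], [2, 7], [4]].
Step i=5: Q has 5 at row 3, column 1; remove 4 from row 3 of P and reverse-bump: 4 enters row 2 and ejects 2; 2 enters row 1 and ejects 1. So w(5) = 1. P is now [[2, 5], [4, 7]].
Step i=4: Q has 4 at row 2, column 2; remove 7 from row 2 of P and reverse-bump: 7 enters row 1 and ejects 5. So w(4) = 5. P is now [[2, 7], [4]].
Step i=3: Q has 3 at row 1, column 2; remove that cell from P, ejecting 7. So w(3) = 7. P is now [[2], [4]].
Step i=2: Q has 2 at row 2, column 1; remove 4 from row 2 of P and reverse-bump: 4 enters row 1 and ejects 2. So w(2) = 2. P is now [[4]].
Step i=1: Q has 1 at row 1, column 1; remove that cell from P, ejecting 4. So w(1) = 4. P is now [].

So w = 4 2 7 5 1 3 6.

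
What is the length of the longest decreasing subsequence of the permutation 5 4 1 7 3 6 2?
4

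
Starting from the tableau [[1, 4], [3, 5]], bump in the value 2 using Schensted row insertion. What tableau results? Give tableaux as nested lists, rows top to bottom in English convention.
[[1, 2], [3, 4], [5]]

In row 1, 2 replaces 4 (the leftmost entry greater than 2); 4 is bumped to row 2. In row 2, 4 replaces 5 (the leftmost entry greater than 4); 5 is bumped to row 3. 5 starts a new row 3. The new tableau is [[1, 2], [3, 4], [5]].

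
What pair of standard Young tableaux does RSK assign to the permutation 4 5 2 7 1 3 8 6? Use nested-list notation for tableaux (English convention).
P = [[1, 3, 6, 8], [2, 5, 7], [4]], Q = [[1, 2, 4, 7], [3, 6, 8], [5]]

Insert each entry of the permutation into P by Schensted row insertion, recording in Q the position of each new cell.

After inserting 4: P = [[4]].
After inserting 5: P = [[4, 5]].
After inserting 2: P = [[2, 5], [4]].
After inserting 7: P = [[2, 5, 7], [4]].
After inserting 1: P = [[1, 5, 7], [2], [4]].
After inserting 3: P = [[1, 3, 7], [2, 5], [4]].
After inserting 8: P = [[1, 3, 7, 8], [2, 5], [4]].
After inserting 6: P = [[1, 3, 6, 8], [2, 5, 7], [4]].

So P = [[1, 3, 6, 8], [2, 5, 7], [4]], Q = [[1, 2, 4, 7], [3, 6, 8], [5]].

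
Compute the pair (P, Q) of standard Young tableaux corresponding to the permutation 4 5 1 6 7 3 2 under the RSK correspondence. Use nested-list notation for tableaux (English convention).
Insert each entry of the permutation into P by Schensted row insertion, recording in Q the position of each new cell.

After inserting 4: P = [[4]].
After inserting 5: P = [[4, 5]].
After inserting 1: P = [[1, 5], [4]].
After inserting 6: P = [[1, 5, 6], [4]].
After inserting 7: P = [[1, 5, 6, 7], [4]].
After inserting 3: P = [[1, 3, 6, 7], [4, 5]].
After inserting 2: P = [[1, 2, 6, 7], [3, 5], [4]].

So P = [[1, 2, 6, 7], [3, 5], [4]], Q = [[1, 2, 4, 5], [3, 6], [7]].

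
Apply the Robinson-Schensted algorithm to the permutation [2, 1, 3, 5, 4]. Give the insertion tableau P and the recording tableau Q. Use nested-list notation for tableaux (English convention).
P = [[1, 3, 4], [2, 5]], Q = [[1, 3, 4], [2, 5]]

Insert each entry of the permutation into P by Schensted row insertion, recording in Q the position of each new cell.

Insert 2: appended to row 1. P = [[2]].
Insert 1: 1 bumps 2 from row 1; 2 starts row 2. P = [[1], [2]].
Insert 3: appended to row 1. P = [[1, 3], [2]].
Insert 5: appended to row 1. P = [[1, 3, 5], [2]].
Insert 4: 4 bumps 5 from row 1; 5 appends to row 2. P = [[1, 3, 4], [2, 5]].

So P = [[1, 3, 4], [2, 5]], Q = [[1, 3, 4], [2, 5]].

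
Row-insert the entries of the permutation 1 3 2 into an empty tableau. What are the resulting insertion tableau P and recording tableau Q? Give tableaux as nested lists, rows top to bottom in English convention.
P = [[1, 2], [3]], Q = [[1, 2], [3]]

Insert each entry of the permutation into P by Schensted row insertion, recording in Q the position of each new cell.

Insert 1: appended to row 1. P = [[1]].
Insert 3: appended to row 1. P = [[1, 3]].
Insert 2: 2 bumps 3 from row 1; 3 starts row 2. P = [[1, 2], [3]].

So P = [[1, 2], [3]], Q = [[1, 2], [3]].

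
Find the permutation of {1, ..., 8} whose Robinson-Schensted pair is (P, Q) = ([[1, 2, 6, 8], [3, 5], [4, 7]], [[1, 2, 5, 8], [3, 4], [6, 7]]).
4 7 3 5 6 1 2 8

Reverse the RSK construction: for i from n down to 1, find the cell of Q containing i, remove the entry at that cell from P, and reverse-bump it up through P; the value ejected from row 1 is w(i).

Step i=8: Q has 8 at row 1, column 4; remove that cell from P, ejecting 8. So w(8) = 8. P is now [[1, 2, 6], [3, 5], [4, 7]].
Step i=7: Q has 7 at row 3, column 2; remove 7 from row 3 of P and reverse-bump: 7 enters row 2 and ejects 5; 5 enters row 1 and ejects 2. So w(7) = 2. P is now [[1, 5, 6], [3, 7], [4]].
Step i=6: Q has 6 at row 3, column 1; remove 4 from row 3 of P and reverse-bump: 4 enters row 2 and ejects 3; 3 enters row 1 and ejects 1. So w(6) = 1. P is now [[3, 5, 6], [4, 7]].
Step i=5: Q has 5 at row 1, column 3; remove that cell from P, ejecting 6. So w(5) = 6. P is now [[3, 5], [4, 7]].
Step i=4: Q has 4 at row 2, column 2; remove 7 from row 2 of P and reverse-bump: 7 enters row 1 and ejects 5. So w(4) = 5. P is now [[3, 7], [4]].
Step i=3: Q has 3 at row 2, column 1; remove 4 from row 2 of P and reverse-bump: 4 enters row 1 and ejects 3. So w(3) = 3. P is now [[4, 7]].
Step i=2: Q has 2 at row 1, column 2; remove that cell from P, ejecting 7. So w(2) = 7. P is now [[4]].
Step i=1: Q has 1 at row 1, column 1; remove that cell from P, ejecting 4. So w(1) = 4. P is now [].

So w = 4 7 3 5 6 1 2 8.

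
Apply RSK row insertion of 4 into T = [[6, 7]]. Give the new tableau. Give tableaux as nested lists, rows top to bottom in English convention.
[[4, 7], [6]]

In row 1, 4 replaces 6 (the leftmost entry greater than 4); 6 is bumped to row 2. 6 starts a new row 2. The new tableau is [[4, 7], [6]].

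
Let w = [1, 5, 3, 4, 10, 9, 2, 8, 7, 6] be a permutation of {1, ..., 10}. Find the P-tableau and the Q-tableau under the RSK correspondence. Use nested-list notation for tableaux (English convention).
Insert each entry of the permutation into P by Schensted row insertion, recording in Q the position of each new cell.

Insert 1: appended to row 1. P = [[1]].
Insert 5: appended to row 1. P = [[1, 5]].
Insert 3: 3 bumps 5 from row 1; 5 starts row 2. P = [[1, 3], [5]].
Insert 4: appended to row 1. P = [[1, 3, 4], [5]].
Insert 10: appended to row 1. P = [[1, 3, 4, 10], [5]].
Insert 9: 9 bumps 10 from row 1; 10 appends to row 2. P = [[1, 3, 4, 9], [5, 10]].
Insert 2: 2 bumps 3 from row 1; 3 bumps 5 from row 2; 5 starts row 3. P = [[1, 2, 4, 9], [3, 10], [5]].
Insert 8: 8 bumps 9 from row 1; 9 bumps 10 from row 2; 10 appends to row 3. P = [[1, 2, 4, 8], [3, 9], [5, 10]].
Insert 7: 7 bumps 8 from row 1; 8 bumps 9 from row 2; 9 bumps 10 from row 3; 10 starts row 4. P = [[1, 2, 4, 7], [3, 8], [5, 9], [10]].
Insert 6: 6 bumps 7 from row 1; 7 bumps 8 from row 2; 8 bumps 9 from row 3; 9 bumps 10 from row 4; 10 starts row 5. P = [[1, 2, 4, 6], [3, 7], [5, 8], [9], [10]].

So P = [[1, 2, 4, 6], [3, 7], [5, 8], [9], [10]], Q = [[1, 2, 4, 5], [3, 6], [7, 8], [9], [10]].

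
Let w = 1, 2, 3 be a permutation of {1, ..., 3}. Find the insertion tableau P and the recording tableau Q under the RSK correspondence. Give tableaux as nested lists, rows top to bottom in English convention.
Insert each entry of the permutation into P by Schensted row insertion, recording in Q the position of each new cell.

Insert 1: appended to row 1. P = [[1]], Q = [[1]].
Insert 2: appended to row 1. P = [[1, 2]], Q = [[1, 2]].
Insert 3: appended to row 1. P = [[1, 2, 3]], Q = [[1, 2, 3]].

So P = [[1, 2, 3]], Q = [[1, 2, 3]].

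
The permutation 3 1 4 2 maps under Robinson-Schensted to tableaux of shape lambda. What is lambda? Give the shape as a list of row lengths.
Row-insert each entry into an empty tableau.

After inserting 3: P = [[3]].
After inserting 1: P = [[1], [3]].
After inserting 4: P = [[1, 4], [3]].
After inserting 2: P = [[1, 2], [3, 4]].

The final insertion tableau P = [[1, 2], [3, 4]] has shape [2, 2].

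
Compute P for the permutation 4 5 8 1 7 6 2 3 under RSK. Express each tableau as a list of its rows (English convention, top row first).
P = [[1, 2, 3], [4, 5, 6], [7], [8]]

Insert 4: appended to row 1. P = [[4]].
Insert 5: appended to row 1. P = [[4, 5]].
Insert 8: appended to row 1. P = [[4, 5, 8]].
Insert 1: 1 bumps 4 from row 1; 4 starts row 2. P = [[1, 5, 8], [4]].
Insert 7: 7 bumps 8 from row 1; 8 appends to row 2. P = [[1, 5, 7], [4, 8]].
Insert 6: 6 bumps 7 from row 1; 7 bumps 8 from row 2; 8 starts row 3. P = [[1, 5, 6], [4, 7], [8]].
Insert 2: 2 bumps 5 from row 1; 5 bumps 7 from row 2; 7 bumps 8 from row 3; 8 starts row 4. P = [[1, 2, 6], [4, 5], [7], [8]].
Insert 3: 3 bumps 6 from row 1; 6 appends to row 2. P = [[1, 2, 3], [4, 5, 6], [7], [8]].

So P = [[1, 2, 3], [4, 5, 6], [7], [8]].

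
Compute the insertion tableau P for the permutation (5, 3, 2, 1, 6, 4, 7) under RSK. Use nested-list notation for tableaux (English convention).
Insert 5: appended to row 1. P = [[5]].
Insert 3: 3 bumps 5 from row 1; 5 starts row 2. P = [[3], [5]].
Insert 2: 2 bumps 3 from row 1; 3 bumps 5 from row 2; 5 starts row 3. P = [[2], [3], [5]].
Insert 1: 1 bumps 2 from row 1; 2 bumps 3 from row 2; 3 bumps 5 from row 3; 5 starts row 4. P = [[1], [2], [3], [5]].
Insert 6: appended to row 1. P = [[1, 6], [2], [3], [5]].
Insert 4: 4 bumps 6 from row 1; 6 appends to row 2. P = [[1, 4], [2, 6], [3], [5]].
Insert 7: appended to row 1. P = [[1, 4, 7], [2, 6], [3], [5]].

So P = [[1, 4, 7], [2, 6], [3], [5]].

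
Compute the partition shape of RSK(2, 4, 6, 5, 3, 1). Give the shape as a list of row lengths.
[3, 1, 1, 1]

Row-insert each entry into an empty tableau.

After inserting 2: P = [[2]].
After inserting 4: P = [[2, 4]].
After inserting 6: P = [[2, 4, 6]].
After inserting 5: P = [[2, 4, 5], [6]].
After inserting 3: P = [[2, 3, 5], [4], [6]].
After inserting 1: P = [[1, 3, 5], [2], [4], [6]].

The final insertion tableau P = [[1, 3, 5], [2], [4], [6]] has shape [3, 1, 1, 1].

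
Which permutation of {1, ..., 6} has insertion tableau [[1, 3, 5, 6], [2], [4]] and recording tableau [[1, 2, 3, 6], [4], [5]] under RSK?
2 4 5 3 1 6

Reverse RSK: for i = n, n-1, ..., 1, locate i in Q, remove the corresponding corner cell from P, and reverse-bump its entry up through P; the value ejected from row 1 is w(i).

So w = 2 4 5 3 1 6.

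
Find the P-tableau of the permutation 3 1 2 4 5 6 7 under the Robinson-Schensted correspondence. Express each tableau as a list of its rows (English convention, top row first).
After inserting 3: P = [[3]].
After inserting 1: P = [[1], [3]].
After inserting 2: P = [[1, 2], [3]].
After inserting 4: P = [[1, 2, 4], [3]].
After inserting 5: P = [[1, 2, 4, 5], [3]].
After inserting 6: P = [[1, 2, 4, 5, 6], [3]].
After inserting 7: P = [[1, 2, 4, 5, 6, 7], [3]].

So P = [[1, 2, 4, 5, 6, 7], [3]].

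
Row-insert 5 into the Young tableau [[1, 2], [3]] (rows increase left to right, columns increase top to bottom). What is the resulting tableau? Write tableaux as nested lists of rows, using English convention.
5 is larger than every entry of row 1, so it is appended to row 1. The new tableau is [[1, 2, 5], [3]].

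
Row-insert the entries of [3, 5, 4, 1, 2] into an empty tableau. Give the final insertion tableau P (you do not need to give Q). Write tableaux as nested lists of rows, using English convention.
Insert 3: appended to row 1. P = [[3]].
Insert 5: appended to row 1. P = [[3, 5]].
Insert 4: 4 bumps 5 from row 1; 5 starts row 2. P = [[3, 4], [5]].
Insert 1: 1 bumps 3 from row 1; 3 bumps 5 from row 2; 5 starts row 3. P = [[1, 4], [3], [5]].
Insert 2: 2 bumps 4 from row 1; 4 appends to row 2. P = [[1, 2], [3, 4], [5]].

So P = [[1, 2], [3, 4], [5]].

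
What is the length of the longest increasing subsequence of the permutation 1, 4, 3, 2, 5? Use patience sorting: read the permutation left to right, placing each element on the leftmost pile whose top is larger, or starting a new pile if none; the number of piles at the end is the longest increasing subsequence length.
1: new pile. tops = [1]
4: new pile. tops = [1, 4]
3: onto pile 2 (replacing 4). tops = [1, 3]
2: onto pile 2 (replacing 3). tops = [1, 2]
5: new pile. tops = [1, 2, 5]

3 piles, so the longest increasing subsequence has length 3.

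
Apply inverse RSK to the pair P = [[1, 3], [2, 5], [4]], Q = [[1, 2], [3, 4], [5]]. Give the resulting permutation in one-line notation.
4 5 2 3 1

Reverse RSK: for i = n, n-1, ..., 1, locate i in Q, remove the corresponding corner cell from P, and reverse-bump its entry up through P; the value ejected from row 1 is w(i).

So w = 4 5 2 3 1.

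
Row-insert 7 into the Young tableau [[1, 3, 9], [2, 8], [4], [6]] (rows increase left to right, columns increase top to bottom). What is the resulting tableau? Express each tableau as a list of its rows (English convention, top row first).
[[1, 3, 7], [2, 8, 9], [4], [6]]

In row 1, 7 replaces 9 (the leftmost entry greater than 7); 9 is bumped to row 2. 9 is appended to row 2. The new tableau is [[1, 3, 7], [2, 8, 9], [4], [6]].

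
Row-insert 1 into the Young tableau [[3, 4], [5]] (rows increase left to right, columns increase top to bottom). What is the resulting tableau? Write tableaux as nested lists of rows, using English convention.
[[1, 4], [3], [5]]

In row 1, 1 replaces 3 (the leftmost entry greater than 1); 3 is bumped to row 2. In row 2, 3 replaces 5 (the leftmost entry greater than 3); 5 is bumped to row 3. 5 starts a new row 3. The new tableau is [[1, 4], [3], [5]].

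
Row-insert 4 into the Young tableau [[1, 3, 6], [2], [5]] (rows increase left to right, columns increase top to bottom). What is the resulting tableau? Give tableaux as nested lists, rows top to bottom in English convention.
[[1, 3, 4], [2, 6], [5]]

In row 1, 4 replaces 6 (the leftmost entry greater than 4); 6 is bumped to row 2. 6 is appended to row 2. The new tableau is [[1, 3, 4], [2, 6], [5]].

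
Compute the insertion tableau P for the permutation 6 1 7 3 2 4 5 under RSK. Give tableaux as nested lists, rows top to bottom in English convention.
P = [[1, 2, 4, 5], [3, 7], [6]]

Insert 6: appended to row 1. P = [[6]].
Insert 1: 1 bumps 6 from row 1; 6 starts row 2. P = [[1], [6]].
Insert 7: appended to row 1. P = [[1, 7], [6]].
Insert 3: 3 bumps 7 from row 1; 7 appends to row 2. P = [[1, 3], [6, 7]].
Insert 2: 2 bumps 3 from row 1; 3 bumps 6 from row 2; 6 starts row 3. P = [[1, 2], [3, 7], [6]].
Insert 4: appended to row 1. P = [[1, 2, 4], [3, 7], [6]].
Insert 5: appended to row 1. P = [[1, 2, 4, 5], [3, 7], [6]].

So P = [[1, 2, 4, 5], [3, 7], [6]].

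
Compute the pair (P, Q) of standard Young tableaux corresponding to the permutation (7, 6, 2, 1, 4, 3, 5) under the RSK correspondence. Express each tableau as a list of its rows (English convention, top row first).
P = [[1, 3, 5], [2, 4], [6], [7]], Q = [[1, 5, 7], [2, 6], [3], [4]]

Insert each entry of the permutation into P by Schensted row insertion, recording in Q the position of each new cell.

Insert 7: appended to row 1. P = [[7]], Q = [[1]].
Insert 6: 6 bumps 7 from row 1; 7 starts row 2. P = [[6], [7]], Q = [[1], [2]].
Insert 2: 2 bumps 6 from row 1; 6 bumps 7 from row 2; 7 starts row 3. P = [[2], [6], [7]], Q = [[1], [2], [3]].
Insert 1: 1 bumps 2 from row 1; 2 bumps 6 from row 2; 6 bumps 7 from row 3; 7 starts row 4. P = [[1], [2], [6], [7]], Q = [[1], [2], [3], [4]].
Insert 4: appended to row 1. P = [[1, 4], [2], [6], [7]], Q = [[1, 5], [2], [3], [4]].
Insert 3: 3 bumps 4 from row 1; 4 appends to row 2. P = [[1, 3], [2, 4], [6], [7]], Q = [[1, 5], [2, 6], [3], [4]].
Insert 5: appended to row 1. P = [[1, 3, 5], [2, 4], [6], [7]], Q = [[1, 5, 7], [2, 6], [3], [4]].

So P = [[1, 3, 5], [2, 4], [6], [7]], Q = [[1, 5, 7], [2, 6], [3], [4]].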